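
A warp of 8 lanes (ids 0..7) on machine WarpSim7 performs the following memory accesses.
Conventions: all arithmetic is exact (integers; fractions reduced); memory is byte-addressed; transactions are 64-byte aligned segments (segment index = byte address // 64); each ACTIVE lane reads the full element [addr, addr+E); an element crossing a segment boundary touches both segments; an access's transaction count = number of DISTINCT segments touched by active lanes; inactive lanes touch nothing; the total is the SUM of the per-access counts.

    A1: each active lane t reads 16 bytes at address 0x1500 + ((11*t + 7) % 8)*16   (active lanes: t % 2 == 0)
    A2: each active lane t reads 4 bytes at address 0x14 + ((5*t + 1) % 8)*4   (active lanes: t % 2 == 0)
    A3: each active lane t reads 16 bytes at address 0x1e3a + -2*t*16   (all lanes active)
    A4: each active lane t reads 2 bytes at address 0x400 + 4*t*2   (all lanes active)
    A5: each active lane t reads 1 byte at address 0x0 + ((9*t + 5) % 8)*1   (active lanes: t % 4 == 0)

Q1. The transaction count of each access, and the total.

A1: 2 transactions
A2: 1 transaction
A3: 5 transactions
A4: 1 transaction
A5: 1 transaction

Answer: 2,1,5,1,1; total 10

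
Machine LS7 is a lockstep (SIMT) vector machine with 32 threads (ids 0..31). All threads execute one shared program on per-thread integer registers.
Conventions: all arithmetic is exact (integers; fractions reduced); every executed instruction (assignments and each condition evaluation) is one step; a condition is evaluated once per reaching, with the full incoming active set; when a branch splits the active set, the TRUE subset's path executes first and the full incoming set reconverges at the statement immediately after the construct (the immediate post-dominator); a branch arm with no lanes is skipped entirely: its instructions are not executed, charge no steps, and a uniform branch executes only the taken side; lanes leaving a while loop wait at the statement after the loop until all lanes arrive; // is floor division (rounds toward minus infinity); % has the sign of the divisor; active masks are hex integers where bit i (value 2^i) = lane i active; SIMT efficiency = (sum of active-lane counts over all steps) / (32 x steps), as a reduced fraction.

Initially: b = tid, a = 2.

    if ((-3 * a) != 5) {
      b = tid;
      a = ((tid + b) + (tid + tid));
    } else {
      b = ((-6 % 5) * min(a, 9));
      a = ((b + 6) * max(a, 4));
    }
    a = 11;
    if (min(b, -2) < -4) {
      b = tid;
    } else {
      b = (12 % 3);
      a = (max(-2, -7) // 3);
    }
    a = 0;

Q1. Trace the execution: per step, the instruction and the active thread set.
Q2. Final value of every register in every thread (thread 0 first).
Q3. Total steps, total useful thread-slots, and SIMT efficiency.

step 0: eval ((-3 * a) != 5)         0xffffffff
step 1: b <- tid                     0xffffffff
step 2: a <- ((tid + b) + (tid + tid)) 0xffffffff
step 3: a <- 11                      0xffffffff
step 4: eval (min(b, -2) < -4)       0xffffffff
step 5: b <- (12 % 3)                0xffffffff
step 6: a <- (max(-2, -7) // 3)      0xffffffff
step 7: a <- 0                       0xffffffff

Answer: 8 steps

b: 0,0,0,0,0,0,0,0,0,0,0,0,0,0,0,0,0,0,0,0,0,0,0,0,0,0,0,0,0,0,0,0
a: 0,0,0,0,0,0,0,0,0,0,0,0,0,0,0,0,0,0,0,0,0,0,0,0,0,0,0,0,0,0,0,0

steps = 8; useful = 256; efficiency = 256/256 = 1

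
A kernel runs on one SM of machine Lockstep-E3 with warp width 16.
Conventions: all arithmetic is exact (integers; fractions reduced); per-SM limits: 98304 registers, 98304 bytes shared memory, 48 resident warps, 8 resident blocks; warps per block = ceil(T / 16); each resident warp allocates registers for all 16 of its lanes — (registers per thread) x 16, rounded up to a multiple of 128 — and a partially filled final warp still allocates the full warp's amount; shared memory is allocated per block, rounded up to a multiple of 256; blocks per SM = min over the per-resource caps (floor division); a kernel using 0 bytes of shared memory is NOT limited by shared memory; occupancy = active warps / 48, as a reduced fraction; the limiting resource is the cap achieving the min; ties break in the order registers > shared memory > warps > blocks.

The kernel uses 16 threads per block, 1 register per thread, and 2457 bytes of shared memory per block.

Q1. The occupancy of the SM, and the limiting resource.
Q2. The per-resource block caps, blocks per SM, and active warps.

Answer: occupancy 1/6, limited by blocks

registers: 768 blocks
shared memory: 38 blocks
warps: 48 blocks
blocks: 8 blocks

Answer: 8 blocks, 8 active warps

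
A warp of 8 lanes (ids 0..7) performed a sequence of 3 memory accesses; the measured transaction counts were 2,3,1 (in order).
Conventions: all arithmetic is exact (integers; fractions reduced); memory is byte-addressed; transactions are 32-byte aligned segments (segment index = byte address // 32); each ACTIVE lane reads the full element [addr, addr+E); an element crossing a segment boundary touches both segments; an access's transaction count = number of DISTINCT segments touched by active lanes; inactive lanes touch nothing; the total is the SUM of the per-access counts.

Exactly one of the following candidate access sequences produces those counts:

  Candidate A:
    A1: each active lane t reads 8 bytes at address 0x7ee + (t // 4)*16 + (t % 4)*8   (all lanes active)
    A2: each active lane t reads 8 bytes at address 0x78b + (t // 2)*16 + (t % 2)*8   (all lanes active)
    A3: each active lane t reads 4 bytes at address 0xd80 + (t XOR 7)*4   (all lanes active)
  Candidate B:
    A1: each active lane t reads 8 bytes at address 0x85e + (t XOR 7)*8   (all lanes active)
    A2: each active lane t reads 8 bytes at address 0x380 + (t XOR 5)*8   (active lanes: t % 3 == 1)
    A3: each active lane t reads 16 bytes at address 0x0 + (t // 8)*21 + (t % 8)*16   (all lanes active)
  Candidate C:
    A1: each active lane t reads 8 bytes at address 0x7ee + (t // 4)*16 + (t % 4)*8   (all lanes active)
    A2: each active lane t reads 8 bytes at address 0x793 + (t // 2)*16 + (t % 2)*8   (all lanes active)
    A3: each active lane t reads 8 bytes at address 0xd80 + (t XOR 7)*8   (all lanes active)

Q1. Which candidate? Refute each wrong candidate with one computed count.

B: A1 gives 3 transactions, not 2
C: A3 gives 2 transactions, not 1
A: all counts match (2,3,1)

Answer: A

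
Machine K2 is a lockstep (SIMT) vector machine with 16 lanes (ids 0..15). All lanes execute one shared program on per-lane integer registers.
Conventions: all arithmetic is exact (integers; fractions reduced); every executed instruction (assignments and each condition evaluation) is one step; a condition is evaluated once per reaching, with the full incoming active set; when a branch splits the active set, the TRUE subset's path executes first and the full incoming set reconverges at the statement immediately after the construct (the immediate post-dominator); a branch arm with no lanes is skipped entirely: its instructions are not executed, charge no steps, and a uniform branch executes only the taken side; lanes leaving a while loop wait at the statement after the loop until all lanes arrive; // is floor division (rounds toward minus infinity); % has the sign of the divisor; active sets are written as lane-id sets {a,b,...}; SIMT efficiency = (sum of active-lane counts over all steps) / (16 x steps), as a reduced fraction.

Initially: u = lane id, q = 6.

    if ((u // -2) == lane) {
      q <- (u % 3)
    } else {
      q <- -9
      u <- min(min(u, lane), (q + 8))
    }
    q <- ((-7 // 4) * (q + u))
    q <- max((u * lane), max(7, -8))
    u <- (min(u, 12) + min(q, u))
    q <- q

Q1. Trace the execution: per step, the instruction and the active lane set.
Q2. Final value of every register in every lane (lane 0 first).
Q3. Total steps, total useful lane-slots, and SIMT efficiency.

step 0: eval ((u // -2) == lane)     {0,1,2,3,4,5,6,7,8,9,10,11,12,13,14,15}
step 1: q <- (u % 3)                 {0}
step 2: q <- -9                      {1,2,3,4,5,6,7,8,9,10,11,12,13,14,15}
step 3: u <- min(min(u, lane), (q + 8)) {1,2,3,4,5,6,7,8,9,10,11,12,13,14,15}
step 4: q <- ((-7 // 4) * (q + u))   {0,1,2,3,4,5,6,7,8,9,10,11,12,13,14,15}
step 5: q <- max((u * lane), max(7, -8)) {0,1,2,3,4,5,6,7,8,9,10,11,12,13,14,15}
step 6: u <- (min(u, 12) + min(q, u)) {0,1,2,3,4,5,6,7,8,9,10,11,12,13,14,15}
step 7: q <- q                       {0,1,2,3,4,5,6,7,8,9,10,11,12,13,14,15}

Answer: 8 steps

u: 0,-2,-2,-2,-2,-2,-2,-2,-2,-2,-2,-2,-2,-2,-2,-2
q: 7,7,7,7,7,7,7,7,7,7,7,7,7,7,7,7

steps = 8; useful = 111; efficiency = 111/128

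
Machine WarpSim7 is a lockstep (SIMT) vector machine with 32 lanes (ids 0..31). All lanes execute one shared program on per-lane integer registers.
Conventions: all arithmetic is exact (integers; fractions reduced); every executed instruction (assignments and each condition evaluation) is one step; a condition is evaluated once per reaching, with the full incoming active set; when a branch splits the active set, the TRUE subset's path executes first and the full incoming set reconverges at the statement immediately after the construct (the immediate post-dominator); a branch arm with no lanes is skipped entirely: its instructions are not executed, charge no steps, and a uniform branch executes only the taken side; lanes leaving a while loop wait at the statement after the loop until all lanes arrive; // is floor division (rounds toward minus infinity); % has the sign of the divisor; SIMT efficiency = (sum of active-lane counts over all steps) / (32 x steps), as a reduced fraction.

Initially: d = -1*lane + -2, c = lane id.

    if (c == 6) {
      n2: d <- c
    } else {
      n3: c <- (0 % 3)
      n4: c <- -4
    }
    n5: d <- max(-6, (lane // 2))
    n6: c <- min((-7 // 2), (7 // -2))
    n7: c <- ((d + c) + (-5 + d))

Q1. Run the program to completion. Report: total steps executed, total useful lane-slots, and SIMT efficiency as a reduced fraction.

Answer: 7 steps, 191 useful, 191/224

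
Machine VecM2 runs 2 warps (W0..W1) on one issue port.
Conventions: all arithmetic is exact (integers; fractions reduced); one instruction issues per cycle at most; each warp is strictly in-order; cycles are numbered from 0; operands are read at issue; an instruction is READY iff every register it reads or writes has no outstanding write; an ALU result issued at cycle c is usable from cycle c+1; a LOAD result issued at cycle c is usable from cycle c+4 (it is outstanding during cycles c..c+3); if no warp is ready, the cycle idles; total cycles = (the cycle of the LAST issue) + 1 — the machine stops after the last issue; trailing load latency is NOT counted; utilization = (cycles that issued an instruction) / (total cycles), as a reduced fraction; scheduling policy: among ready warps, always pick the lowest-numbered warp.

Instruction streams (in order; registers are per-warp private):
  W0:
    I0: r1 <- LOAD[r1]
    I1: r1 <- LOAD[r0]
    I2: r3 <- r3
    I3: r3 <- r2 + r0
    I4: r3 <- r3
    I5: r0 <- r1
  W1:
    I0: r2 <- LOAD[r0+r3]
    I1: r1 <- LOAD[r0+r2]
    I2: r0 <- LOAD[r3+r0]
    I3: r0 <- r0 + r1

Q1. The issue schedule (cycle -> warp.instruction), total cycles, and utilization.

cycle 0: W0.I0
cycle 1: W1.I0
cycle 2: idle
cycle 3: idle
cycle 4: W0.I1
cycle 5: W0.I2
cycle 6: W0.I3
cycle 7: W0.I4
cycle 8: W0.I5
cycle 9: W1.I1
cycle 10: W1.I2
cycle 11: idle
cycle 12: idle
cycle 13: idle
cycle 14: W1.I3

Answer: 15 cycles, utilization 2/3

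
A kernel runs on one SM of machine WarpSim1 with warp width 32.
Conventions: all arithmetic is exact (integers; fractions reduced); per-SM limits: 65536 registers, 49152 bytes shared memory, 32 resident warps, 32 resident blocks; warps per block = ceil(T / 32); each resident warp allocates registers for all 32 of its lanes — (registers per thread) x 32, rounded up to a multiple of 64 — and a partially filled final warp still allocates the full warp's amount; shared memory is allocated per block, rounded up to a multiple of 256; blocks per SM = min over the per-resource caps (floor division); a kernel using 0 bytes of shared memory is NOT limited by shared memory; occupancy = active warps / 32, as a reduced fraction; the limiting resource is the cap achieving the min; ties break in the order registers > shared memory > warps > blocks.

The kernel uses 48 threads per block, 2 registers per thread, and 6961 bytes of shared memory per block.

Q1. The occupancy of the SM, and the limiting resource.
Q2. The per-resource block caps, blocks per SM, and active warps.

Answer: occupancy 3/8, limited by shared memory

registers: 512 blocks
shared memory: 6 blocks
warps: 16 blocks
blocks: 32 blocks

Answer: 6 blocks, 12 active warps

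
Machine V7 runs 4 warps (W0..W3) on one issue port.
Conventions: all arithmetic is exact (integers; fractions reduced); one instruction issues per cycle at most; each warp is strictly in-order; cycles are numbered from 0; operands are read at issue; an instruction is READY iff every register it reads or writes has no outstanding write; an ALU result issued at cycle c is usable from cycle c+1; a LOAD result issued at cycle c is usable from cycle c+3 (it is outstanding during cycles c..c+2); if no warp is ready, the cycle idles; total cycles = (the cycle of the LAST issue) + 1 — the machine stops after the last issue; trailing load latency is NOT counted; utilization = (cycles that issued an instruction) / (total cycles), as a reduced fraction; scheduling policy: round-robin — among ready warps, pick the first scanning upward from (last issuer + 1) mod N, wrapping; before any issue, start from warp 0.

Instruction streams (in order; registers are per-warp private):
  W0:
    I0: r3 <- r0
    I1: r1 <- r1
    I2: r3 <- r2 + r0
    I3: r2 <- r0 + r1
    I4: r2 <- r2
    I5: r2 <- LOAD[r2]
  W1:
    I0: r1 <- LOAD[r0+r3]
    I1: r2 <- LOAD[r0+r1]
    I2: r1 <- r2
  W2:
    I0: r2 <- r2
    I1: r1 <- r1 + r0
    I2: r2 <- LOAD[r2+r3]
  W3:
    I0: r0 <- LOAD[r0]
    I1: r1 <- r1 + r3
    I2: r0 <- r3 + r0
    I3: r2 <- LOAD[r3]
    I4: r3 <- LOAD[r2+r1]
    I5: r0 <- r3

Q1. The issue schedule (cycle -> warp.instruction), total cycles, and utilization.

cycle 0: W0.I0
cycle 1: W1.I0
cycle 2: W2.I0
cycle 3: W3.I0
cycle 4: W0.I1
cycle 5: W1.I1
cycle 6: W2.I1
cycle 7: W3.I1
cycle 8: W0.I2
cycle 9: W1.I2
cycle 10: W2.I2
cycle 11: W3.I2
cycle 12: W0.I3
cycle 13: W3.I3
cycle 14: W0.I4
cycle 15: W0.I5
cycle 16: W3.I4
cycle 17: idle
cycle 18: idle
cycle 19: W3.I5

Answer: 20 cycles, utilization 9/10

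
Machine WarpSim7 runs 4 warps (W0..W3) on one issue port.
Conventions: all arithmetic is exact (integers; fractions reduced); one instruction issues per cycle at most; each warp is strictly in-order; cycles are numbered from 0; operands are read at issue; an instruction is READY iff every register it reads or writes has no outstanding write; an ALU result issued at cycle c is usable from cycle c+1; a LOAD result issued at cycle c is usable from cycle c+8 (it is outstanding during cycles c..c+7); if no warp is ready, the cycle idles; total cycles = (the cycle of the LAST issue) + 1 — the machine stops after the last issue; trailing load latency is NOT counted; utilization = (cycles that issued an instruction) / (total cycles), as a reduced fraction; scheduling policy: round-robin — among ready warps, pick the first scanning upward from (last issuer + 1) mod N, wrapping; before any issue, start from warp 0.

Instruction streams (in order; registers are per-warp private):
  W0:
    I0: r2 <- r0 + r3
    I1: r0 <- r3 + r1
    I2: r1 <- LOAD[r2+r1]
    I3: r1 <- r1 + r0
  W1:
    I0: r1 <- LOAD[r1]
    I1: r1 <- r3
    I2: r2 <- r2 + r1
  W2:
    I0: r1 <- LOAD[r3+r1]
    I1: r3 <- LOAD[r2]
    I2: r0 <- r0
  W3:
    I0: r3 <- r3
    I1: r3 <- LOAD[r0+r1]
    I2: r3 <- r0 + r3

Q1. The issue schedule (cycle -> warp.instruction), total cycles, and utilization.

cycle 0: W0.I0
cycle 1: W1.I0
cycle 2: W2.I0
cycle 3: W3.I0
cycle 4: W0.I1
cycle 5: W2.I1
cycle 6: W3.I1
cycle 7: W0.I2
cycle 8: W2.I2
cycle 9: W1.I1
cycle 10: W1.I2
cycle 11: idle
cycle 12: idle
cycle 13: idle
cycle 14: W3.I2
cycle 15: W0.I3

Answer: 16 cycles, utilization 13/16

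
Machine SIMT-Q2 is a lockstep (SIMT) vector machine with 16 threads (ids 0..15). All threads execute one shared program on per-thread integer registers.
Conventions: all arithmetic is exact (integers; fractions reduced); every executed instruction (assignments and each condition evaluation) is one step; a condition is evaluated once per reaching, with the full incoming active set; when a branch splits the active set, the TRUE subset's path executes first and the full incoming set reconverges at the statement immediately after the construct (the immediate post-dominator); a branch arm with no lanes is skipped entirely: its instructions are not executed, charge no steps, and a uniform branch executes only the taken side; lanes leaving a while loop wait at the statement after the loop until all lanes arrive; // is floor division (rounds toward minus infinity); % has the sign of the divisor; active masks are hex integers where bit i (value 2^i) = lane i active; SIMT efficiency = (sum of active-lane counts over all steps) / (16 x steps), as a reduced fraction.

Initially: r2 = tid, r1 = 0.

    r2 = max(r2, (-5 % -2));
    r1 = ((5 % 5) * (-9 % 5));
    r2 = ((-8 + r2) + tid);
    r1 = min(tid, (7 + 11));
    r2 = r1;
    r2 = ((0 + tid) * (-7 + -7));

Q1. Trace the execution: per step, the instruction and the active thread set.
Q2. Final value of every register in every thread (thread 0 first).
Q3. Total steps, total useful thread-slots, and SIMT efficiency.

step 0: r2 <- max(r2, (-5 % -2))     0xffff
step 1: r1 <- ((5 % 5) * (-9 % 5))   0xffff
step 2: r2 <- ((-8 + r2) + tid)      0xffff
step 3: r1 <- min(tid, (7 + 11))     0xffff
step 4: r2 <- r1                     0xffff
step 5: r2 <- ((0 + tid) * (-7 + -7)) 0xffff

Answer: 6 steps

r2: 0,-14,-28,-42,-56,-70,-84,-98,-112,-126,-140,-154,-168,-182,-196,-210
r1: 0,1,2,3,4,5,6,7,8,9,10,11,12,13,14,15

steps = 6; useful = 96; efficiency = 96/96 = 1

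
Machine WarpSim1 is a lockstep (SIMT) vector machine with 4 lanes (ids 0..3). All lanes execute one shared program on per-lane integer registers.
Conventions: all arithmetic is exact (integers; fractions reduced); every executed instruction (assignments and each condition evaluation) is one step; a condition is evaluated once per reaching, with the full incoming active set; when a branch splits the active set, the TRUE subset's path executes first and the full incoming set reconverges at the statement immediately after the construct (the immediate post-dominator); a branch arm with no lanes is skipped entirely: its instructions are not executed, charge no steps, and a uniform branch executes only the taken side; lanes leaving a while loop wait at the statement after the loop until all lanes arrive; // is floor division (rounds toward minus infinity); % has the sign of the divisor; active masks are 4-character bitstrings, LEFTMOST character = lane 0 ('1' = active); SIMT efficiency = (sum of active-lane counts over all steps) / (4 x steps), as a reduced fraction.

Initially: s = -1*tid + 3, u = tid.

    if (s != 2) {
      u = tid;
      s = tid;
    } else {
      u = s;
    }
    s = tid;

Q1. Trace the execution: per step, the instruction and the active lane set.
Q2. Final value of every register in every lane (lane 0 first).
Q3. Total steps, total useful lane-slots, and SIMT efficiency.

step 0: eval (s != 2)                1111
step 1: u <- tid                     1011
step 2: s <- tid                     1011
step 3: u <- s                       0100
step 4: s <- tid                     1111

Answer: 5 steps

s: 0,1,2,3
u: 0,2,2,3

steps = 5; useful = 15; efficiency = 15/20 = 3/4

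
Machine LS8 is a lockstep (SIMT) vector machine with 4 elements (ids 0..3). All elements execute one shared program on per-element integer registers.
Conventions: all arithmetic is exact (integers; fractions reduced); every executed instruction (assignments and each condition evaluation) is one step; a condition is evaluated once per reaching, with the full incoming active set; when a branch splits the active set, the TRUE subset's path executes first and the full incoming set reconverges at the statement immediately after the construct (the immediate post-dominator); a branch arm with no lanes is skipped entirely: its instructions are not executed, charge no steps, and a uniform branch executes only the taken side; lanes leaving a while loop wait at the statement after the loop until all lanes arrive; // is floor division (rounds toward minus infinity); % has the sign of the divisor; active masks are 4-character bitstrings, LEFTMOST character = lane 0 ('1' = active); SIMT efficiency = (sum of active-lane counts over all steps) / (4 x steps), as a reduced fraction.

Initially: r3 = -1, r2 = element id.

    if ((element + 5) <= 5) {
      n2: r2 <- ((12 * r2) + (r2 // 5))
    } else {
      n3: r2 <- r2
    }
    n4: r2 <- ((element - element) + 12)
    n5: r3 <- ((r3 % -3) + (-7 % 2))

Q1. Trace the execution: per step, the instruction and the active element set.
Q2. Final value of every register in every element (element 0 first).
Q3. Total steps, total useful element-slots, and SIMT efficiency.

step 0: eval ((element + 5) <= 5)    1111
step 1: r2 <- ((12 * r2) + (r2 // 5)) 1000
step 2: r2 <- r2                     0111
step 3: r2 <- ((element - element) + 12) 1111
step 4: r3 <- ((r3 % -3) + (-7 % 2)) 1111

Answer: 5 steps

r3: 0,0,0,0
r2: 12,12,12,12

steps = 5; useful = 16; efficiency = 16/20 = 4/5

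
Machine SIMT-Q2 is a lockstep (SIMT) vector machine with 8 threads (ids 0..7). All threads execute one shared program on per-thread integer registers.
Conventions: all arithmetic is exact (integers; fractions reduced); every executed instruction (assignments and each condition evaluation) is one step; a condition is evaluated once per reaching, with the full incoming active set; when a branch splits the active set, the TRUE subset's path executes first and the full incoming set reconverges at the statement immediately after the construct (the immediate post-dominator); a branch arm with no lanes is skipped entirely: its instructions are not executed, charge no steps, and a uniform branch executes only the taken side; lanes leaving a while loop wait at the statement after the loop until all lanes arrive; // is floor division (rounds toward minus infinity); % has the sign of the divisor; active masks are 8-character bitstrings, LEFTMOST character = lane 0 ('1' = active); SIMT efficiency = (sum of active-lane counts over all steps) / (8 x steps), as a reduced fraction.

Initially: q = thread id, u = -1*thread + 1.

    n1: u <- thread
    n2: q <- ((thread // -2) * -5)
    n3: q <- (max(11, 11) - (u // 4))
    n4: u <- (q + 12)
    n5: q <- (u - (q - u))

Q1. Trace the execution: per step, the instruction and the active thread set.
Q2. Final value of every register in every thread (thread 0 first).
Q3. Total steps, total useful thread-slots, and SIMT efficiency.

step 0: u <- thread                  11111111
step 1: q <- ((thread // -2) * -5)   11111111
step 2: q <- (max(11, 11) - (u // 4)) 11111111
step 3: u <- (q + 12)                11111111
step 4: q <- (u - (q - u))           11111111

Answer: 5 steps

q: 35,35,35,35,34,34,34,34
u: 23,23,23,23,22,22,22,22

steps = 5; useful = 40; efficiency = 40/40 = 1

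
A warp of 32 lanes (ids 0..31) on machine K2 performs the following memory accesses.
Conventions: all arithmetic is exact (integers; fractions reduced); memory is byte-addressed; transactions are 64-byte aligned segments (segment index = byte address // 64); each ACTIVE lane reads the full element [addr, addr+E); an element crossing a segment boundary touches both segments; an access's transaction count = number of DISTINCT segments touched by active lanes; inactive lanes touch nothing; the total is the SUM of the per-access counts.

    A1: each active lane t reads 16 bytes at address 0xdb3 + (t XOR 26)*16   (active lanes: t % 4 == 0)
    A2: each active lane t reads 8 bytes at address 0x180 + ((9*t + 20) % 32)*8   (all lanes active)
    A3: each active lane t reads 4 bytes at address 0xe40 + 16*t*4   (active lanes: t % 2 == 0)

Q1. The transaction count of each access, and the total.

A1: 8 transactions
A2: 4 transactions
A3: 16 transactions

Answer: 8,4,16; total 28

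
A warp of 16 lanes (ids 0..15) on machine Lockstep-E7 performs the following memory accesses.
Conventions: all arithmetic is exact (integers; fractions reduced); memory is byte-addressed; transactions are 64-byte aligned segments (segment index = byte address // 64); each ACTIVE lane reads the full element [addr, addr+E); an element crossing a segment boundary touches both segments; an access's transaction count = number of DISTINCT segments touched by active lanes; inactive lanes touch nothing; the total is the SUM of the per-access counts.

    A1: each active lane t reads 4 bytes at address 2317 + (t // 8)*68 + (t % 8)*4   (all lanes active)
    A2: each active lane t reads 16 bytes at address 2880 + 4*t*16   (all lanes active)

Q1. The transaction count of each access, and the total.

A1: 2 transactions
A2: 16 transactions

Answer: 2,16; total 18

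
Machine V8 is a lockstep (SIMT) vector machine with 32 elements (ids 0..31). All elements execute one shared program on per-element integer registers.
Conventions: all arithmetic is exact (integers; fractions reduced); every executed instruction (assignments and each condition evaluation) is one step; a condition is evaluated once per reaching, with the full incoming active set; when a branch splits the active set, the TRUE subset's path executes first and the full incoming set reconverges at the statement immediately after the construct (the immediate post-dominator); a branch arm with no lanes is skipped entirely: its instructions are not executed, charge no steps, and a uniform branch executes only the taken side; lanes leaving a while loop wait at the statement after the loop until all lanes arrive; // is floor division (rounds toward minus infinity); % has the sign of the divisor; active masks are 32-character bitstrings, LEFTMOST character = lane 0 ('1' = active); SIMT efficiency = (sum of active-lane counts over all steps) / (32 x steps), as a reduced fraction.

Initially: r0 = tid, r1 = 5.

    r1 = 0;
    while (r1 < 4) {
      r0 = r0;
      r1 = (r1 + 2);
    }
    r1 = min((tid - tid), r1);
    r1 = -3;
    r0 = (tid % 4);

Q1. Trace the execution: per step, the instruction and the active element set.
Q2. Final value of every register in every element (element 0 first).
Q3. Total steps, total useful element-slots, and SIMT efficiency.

step 0: r1 <- 0                      11111111111111111111111111111111
step 1: eval (r1 < 4)                11111111111111111111111111111111
step 2: r0 <- r0                     11111111111111111111111111111111
step 3: r1 <- (r1 + 2)               11111111111111111111111111111111
step 4: eval (r1 < 4)                11111111111111111111111111111111
step 5: r0 <- r0                     11111111111111111111111111111111
step 6: r1 <- (r1 + 2)               11111111111111111111111111111111
step 7: eval (r1 < 4)                11111111111111111111111111111111
step 8: r1 <- min((tid - tid), r1)   11111111111111111111111111111111
step 9: r1 <- -3                     11111111111111111111111111111111
step 10: r0 <- (tid % 4)              11111111111111111111111111111111

Answer: 11 steps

r0: 0,1,2,3,0,1,2,3,0,1,2,3,0,1,2,3,0,1,2,3,0,1,2,3,0,1,2,3,0,1,2,3
r1: -3,-3,-3,-3,-3,-3,-3,-3,-3,-3,-3,-3,-3,-3,-3,-3,-3,-3,-3,-3,-3,-3,-3,-3,-3,-3,-3,-3,-3,-3,-3,-3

steps = 11; useful = 352; efficiency = 352/352 = 1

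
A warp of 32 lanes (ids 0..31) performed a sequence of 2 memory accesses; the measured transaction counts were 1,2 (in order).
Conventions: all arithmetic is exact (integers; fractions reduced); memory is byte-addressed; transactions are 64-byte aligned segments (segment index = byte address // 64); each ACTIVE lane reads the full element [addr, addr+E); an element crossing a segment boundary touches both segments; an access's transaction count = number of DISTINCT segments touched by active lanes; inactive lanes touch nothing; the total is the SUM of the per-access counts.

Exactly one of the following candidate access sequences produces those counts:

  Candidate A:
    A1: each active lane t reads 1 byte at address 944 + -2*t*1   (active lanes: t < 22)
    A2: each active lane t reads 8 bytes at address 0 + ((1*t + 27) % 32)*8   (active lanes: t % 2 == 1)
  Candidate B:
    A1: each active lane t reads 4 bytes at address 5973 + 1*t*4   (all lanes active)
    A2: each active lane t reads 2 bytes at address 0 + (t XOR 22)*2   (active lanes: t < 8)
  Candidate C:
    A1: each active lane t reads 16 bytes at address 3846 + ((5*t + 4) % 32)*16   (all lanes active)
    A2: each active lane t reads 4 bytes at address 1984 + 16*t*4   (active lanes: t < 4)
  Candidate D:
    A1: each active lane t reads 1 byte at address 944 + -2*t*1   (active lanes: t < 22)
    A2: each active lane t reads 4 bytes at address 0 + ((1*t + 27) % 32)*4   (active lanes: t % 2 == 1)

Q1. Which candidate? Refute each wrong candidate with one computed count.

A: A2 gives 4 transactions, not 2
B: A1 gives 3 transactions, not 1
C: A1 gives 9 transactions, not 1
D: all counts match (1,2)

Answer: D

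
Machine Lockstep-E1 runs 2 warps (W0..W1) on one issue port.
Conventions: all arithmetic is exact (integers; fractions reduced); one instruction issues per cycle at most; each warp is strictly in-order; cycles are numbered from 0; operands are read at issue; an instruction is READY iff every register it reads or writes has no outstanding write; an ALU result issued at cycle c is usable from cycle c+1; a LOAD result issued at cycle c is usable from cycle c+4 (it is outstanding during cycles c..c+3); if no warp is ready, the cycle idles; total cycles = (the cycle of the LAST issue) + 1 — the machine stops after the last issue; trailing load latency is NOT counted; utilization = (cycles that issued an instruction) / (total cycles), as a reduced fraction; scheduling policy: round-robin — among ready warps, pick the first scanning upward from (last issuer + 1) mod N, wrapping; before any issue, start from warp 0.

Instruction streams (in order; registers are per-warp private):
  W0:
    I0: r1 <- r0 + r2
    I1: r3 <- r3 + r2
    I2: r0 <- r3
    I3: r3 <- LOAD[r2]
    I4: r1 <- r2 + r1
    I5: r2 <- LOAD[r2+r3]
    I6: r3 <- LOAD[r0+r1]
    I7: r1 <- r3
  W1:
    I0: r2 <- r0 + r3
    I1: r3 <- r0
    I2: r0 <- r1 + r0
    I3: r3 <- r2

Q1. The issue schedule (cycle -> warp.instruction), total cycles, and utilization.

cycle 0: W0.I0
cycle 1: W1.I0
cycle 2: W0.I1
cycle 3: W1.I1
cycle 4: W0.I2
cycle 5: W1.I2
cycle 6: W0.I3
cycle 7: W1.I3
cycle 8: W0.I4
cycle 9: idle
cycle 10: W0.I5
cycle 11: W0.I6
cycle 12: idle
cycle 13: idle
cycle 14: idle
cycle 15: W0.I7

Answer: 16 cycles, utilization 3/4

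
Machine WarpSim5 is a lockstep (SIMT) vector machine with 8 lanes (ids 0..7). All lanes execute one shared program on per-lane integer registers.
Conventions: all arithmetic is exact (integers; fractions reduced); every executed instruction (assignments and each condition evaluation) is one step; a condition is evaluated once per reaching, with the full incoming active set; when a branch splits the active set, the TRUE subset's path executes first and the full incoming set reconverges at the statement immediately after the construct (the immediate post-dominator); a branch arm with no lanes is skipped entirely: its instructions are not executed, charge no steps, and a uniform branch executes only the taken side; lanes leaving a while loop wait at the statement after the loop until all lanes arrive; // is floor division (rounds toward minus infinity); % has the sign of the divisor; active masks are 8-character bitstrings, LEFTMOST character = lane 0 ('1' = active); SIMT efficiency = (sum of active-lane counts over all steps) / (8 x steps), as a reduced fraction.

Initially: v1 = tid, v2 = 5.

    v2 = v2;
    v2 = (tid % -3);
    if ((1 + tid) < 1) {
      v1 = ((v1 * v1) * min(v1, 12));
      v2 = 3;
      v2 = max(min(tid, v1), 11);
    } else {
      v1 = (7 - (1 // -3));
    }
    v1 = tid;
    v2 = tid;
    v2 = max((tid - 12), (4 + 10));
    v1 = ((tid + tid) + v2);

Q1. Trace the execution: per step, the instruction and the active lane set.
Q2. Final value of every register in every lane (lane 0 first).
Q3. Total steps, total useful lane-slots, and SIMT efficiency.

step 0: v2 <- v2                     11111111
step 1: v2 <- (tid % -3)             11111111
step 2: eval ((1 + tid) < 1)         11111111
step 3: v1 <- (7 - (1 // -3))        11111111
step 4: v1 <- tid                    11111111
step 5: v2 <- tid                    11111111
step 6: v2 <- max((tid - 12), (4 + 10)) 11111111
step 7: v1 <- ((tid + tid) + v2)     11111111

Answer: 8 steps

v1: 14,16,18,20,22,24,26,28
v2: 14,14,14,14,14,14,14,14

steps = 8; useful = 64; efficiency = 64/64 = 1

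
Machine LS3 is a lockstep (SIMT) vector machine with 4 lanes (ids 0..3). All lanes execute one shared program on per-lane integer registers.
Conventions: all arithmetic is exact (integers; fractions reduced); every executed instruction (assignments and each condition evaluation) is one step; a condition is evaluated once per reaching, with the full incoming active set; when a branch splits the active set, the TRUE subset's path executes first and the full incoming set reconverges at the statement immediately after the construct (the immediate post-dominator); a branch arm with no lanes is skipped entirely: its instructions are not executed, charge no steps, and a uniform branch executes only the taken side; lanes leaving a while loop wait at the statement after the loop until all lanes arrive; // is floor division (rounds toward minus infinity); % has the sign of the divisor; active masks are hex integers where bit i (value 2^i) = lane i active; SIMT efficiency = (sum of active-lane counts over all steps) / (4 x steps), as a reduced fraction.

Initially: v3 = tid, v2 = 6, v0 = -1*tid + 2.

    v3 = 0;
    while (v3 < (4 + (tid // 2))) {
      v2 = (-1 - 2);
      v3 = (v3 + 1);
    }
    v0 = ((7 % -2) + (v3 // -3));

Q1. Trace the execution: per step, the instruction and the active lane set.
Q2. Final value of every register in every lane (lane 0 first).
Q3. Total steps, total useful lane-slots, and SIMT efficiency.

step 0: v3 <- 0                      0xf
step 1: eval (v3 < (4 + (tid // 2))) 0xf
step 2: v2 <- (-1 - 2)               0xf
step 3: v3 <- (v3 + 1)               0xf
step 4: eval (v3 < (4 + (tid // 2))) 0xf
step 5: v2 <- (-1 - 2)               0xf
step 6: v3 <- (v3 + 1)               0xf
step 7: eval (v3 < (4 + (tid // 2))) 0xf
step 8: v2 <- (-1 - 2)               0xf
step 9: v3 <- (v3 + 1)               0xf
step 10: eval (v3 < (4 + (tid // 2))) 0xf
step 11: v2 <- (-1 - 2)               0xf
step 12: v3 <- (v3 + 1)               0xf
step 13: eval (v3 < (4 + (tid // 2))) 0xf
step 14: v2 <- (-1 - 2)               0xc
step 15: v3 <- (v3 + 1)               0xc
step 16: eval (v3 < (4 + (tid // 2))) 0xc
step 17: v0 <- ((7 % -2) + (v3 // -3)) 0xf

Answer: 18 steps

v3: 4,4,5,5
v2: -3,-3,-3,-3
v0: -3,-3,-3,-3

steps = 18; useful = 66; efficiency = 66/72 = 11/12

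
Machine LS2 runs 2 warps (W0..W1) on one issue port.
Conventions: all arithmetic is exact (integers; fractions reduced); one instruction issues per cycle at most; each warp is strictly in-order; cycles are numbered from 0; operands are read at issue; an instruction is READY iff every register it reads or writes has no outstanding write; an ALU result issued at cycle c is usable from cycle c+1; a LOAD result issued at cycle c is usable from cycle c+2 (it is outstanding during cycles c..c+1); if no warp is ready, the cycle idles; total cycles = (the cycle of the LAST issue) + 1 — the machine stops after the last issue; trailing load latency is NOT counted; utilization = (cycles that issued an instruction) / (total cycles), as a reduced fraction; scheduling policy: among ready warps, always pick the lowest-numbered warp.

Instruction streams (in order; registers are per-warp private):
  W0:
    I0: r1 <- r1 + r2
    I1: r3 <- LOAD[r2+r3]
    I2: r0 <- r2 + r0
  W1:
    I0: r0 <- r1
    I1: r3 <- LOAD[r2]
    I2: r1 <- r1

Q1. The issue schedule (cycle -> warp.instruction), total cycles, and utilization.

cycle 0: W0.I0
cycle 1: W0.I1
cycle 2: W0.I2
cycle 3: W1.I0
cycle 4: W1.I1
cycle 5: W1.I2

Answer: 6 cycles, utilization 1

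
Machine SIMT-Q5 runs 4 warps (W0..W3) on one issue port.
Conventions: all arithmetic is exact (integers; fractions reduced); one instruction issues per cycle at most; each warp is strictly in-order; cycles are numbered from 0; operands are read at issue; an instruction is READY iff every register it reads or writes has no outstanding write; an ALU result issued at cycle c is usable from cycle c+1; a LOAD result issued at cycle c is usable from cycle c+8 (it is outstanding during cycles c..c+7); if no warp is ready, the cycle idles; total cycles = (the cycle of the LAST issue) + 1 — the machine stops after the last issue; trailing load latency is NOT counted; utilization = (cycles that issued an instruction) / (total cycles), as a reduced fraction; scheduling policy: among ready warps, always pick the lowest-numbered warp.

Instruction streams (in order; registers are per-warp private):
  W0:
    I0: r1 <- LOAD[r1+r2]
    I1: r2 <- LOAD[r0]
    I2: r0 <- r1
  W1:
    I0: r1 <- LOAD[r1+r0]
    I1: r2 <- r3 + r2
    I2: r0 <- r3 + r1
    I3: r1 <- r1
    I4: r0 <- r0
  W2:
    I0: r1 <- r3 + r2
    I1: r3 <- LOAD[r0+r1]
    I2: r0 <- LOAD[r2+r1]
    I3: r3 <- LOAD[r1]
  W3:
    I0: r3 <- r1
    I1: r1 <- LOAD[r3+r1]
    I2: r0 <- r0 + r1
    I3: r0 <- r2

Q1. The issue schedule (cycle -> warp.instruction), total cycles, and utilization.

cycle 0: W0.I0
cycle 1: W0.I1
cycle 2: W1.I0
cycle 3: W1.I1
cycle 4: W2.I0
cycle 5: W2.I1
cycle 6: W2.I2
cycle 7: W3.I0
cycle 8: W0.I2
cycle 9: W3.I1
cycle 10: W1.I2
cycle 11: W1.I3
cycle 12: W1.I4
cycle 13: W2.I3
cycle 14: idle
cycle 15: idle
cycle 16: idle
cycle 17: W3.I2
cycle 18: W3.I3

Answer: 19 cycles, utilization 16/19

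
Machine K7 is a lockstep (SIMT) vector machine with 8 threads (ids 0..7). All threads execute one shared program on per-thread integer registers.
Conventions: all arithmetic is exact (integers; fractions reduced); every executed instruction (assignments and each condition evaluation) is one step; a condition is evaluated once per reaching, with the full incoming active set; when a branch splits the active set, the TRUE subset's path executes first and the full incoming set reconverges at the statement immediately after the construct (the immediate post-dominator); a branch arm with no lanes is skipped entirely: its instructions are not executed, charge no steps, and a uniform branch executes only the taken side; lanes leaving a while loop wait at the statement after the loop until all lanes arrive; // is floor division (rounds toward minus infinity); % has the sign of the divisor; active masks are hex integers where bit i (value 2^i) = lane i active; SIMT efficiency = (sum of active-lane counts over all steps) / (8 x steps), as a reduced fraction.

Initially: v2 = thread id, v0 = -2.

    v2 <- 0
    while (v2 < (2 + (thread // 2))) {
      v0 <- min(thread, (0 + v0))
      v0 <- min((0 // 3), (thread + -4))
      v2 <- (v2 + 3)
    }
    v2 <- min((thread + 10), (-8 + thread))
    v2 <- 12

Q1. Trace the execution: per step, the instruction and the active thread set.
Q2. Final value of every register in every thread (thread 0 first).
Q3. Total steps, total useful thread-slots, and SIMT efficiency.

step 0: v2 <- 0                      0xff
step 1: eval (v2 < (2 + (thread // 2))) 0xff
step 2: v0 <- min(thread, (0 + v0))  0xff
step 3: v0 <- min((0 // 3), (thread + -4)) 0xff
step 4: v2 <- (v2 + 3)               0xff
step 5: eval (v2 < (2 + (thread // 2))) 0xff
step 6: v0 <- min(thread, (0 + v0))  0xf0
step 7: v0 <- min((0 // 3), (thread + -4)) 0xf0
step 8: v2 <- (v2 + 3)               0xf0
step 9: eval (v2 < (2 + (thread // 2))) 0xf0
step 10: v2 <- min((thread + 10), (-8 + thread)) 0xff
step 11: v2 <- 12                     0xff

Answer: 12 steps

v2: 12,12,12,12,12,12,12,12
v0: -4,-3,-2,-1,0,0,0,0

steps = 12; useful = 80; efficiency = 80/96 = 5/6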